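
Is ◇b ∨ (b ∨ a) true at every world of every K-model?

Tableau for the negation ¬(◇b ∨ (b ∨ a)):
1. ¬(◇b ∨ (b ∨ a)), w0
2. ¬◇b, w0   [¬∨-rule on 1]
3. ¬(b ∨ a), w0   [¬∨-rule on 1]
4. ¬b, w0   [¬∨-rule on 3]
5. ¬a, w0   [¬∨-rule on 3]
The negation has an open branch (countermodel exists).

No, not valid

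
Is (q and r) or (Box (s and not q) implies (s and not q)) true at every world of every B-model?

Tableau for the negation not ((q and r) or (Box (s and not q) implies (s and not q))):
1. not ((q and r) or (Box (s and not q) implies (s and not q))), u
2. not (q and r), u
3. not (Box (s and not q) implies (s and not q)), u
4. Box (s and not q), u
5. not (s and not q), u
6. s and not q, u
7. s, u
8. not q, u
9. not r, u
10. q, u
Accessibility: uRu
Branch closes: q and not q both at u.
Every branch of the negation's tableau closes; the branch above is one of them.

Yes, valid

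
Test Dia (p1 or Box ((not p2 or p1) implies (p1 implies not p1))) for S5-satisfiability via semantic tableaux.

1. Dia (p1 or Box ((not p2 or p1) implies (p1 implies not p1))), w0
2. p1 or Box ((not p2 or p1) implies (p1 implies not p1)), w1   [Dia-rule on 1: fresh world w1, w0Rw1]
3. Box ((not p2 or p1) implies (p1 implies not p1)), w1   [or-rule on 2 (branches; this branch)]
4. (not p2 or p1) implies (p1 implies not p1), w0   [Box-rule on 3 via w1Rw0]
5. (not p2 or p1) implies (p1 implies not p1), w1   [Box-rule on 3 via w1Rw1]
6. p1 implies not p1, w0   [implies-rule on 4 (branches; this branch)]
7. p1 implies not p1, w1   [implies-rule on 5 (branches; this branch)]
8. not p1, w0   [implies-rule on 6 (branches; this branch)]
9. not p1, w1   [implies-rule on 7 (branches; this branch)]
Accessibility: w0Rw0, w0Rw1, w1Rw0, w1Rw1

Satisfiable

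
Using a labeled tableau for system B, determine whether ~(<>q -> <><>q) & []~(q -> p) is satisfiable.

Unsatisfiable (every branch closes)

1. ~(<>q -> <><>q) & []~(q -> p), w0
2. ~(<>q -> <><>q), w0
3. []~(q -> p), w0
4. <>q, w0
5. ~<><>q, w0
6. ~(q -> p), w0
7. q, w0
8. ~p, w0
9. ~<>q, w0
10. ~q, w0
Accessibility: w0Rw0
Branch closes: q and ~q both at w0.
(One branch shown.) All branches close.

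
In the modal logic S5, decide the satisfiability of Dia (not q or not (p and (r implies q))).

1. Dia (not q or not (p and (r implies q))), w0
2. not q or not (p and (r implies q)), w1
3. not (p and (r implies q)), w1
4. not (r implies q), w1
5. r, w1
6. not q, w1
Accessibility: w0Rw0, w0Rw1, w1Rw0, w1Rw1

Satisfiable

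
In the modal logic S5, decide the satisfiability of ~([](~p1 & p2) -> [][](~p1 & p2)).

1. ~([](~p1 & p2) -> [][](~p1 & p2)), w0
2. [](~p1 & p2), w0
3. ~[][](~p1 & p2), w0
4. ~p1 & p2, w0
5. ~p1, w0
6. p2, w0
7. ~[](~p1 & p2), w1
8. ~p1 & p2, w1
9. ~p1, w1
10. p2, w1
11. ~(~p1 & p2), w2
12. ~p1 & p2, w2
13. ~p1, w2
14. p2, w2
15. ~p2, w2
Accessibility: w0Rw0, w0Rw1, w0Rw2, w1Rw0, w1Rw1, w1Rw2, w2Rw0, w2Rw1, w2Rw2
Branch closes: p2 and ~p2 both at w2.
All branches of the tableau close; one closing branch shown above.

No, unsatisfiable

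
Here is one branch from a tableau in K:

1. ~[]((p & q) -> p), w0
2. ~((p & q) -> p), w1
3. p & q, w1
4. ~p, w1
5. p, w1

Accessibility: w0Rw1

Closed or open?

Both p and ~p appear at w1.

Closed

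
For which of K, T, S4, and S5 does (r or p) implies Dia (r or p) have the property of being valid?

K-tableau for the negation not ((r or p) implies Dia (r or p)):
1. not ((r or p) implies Dia (r or p)), 0
2. r or p, 0
3. not Dia (r or p), 0
4. p, 0
Complete open branch: countermodel on a K-frame, so not valid in K.
T-tableau for the negation not ((r or p) implies Dia (r or p)):
1. not ((r or p) implies Dia (r or p)), 0
2. r or p, 0
3. not Dia (r or p), 0
4. not (r or p), 0
5. not r, 0
6. not p, 0
7. p, 0
Accessibility: 0R0
Branch closes: p and not p both at 0.
Every branch closes (one shown): valid in T, hence also in S4, S5 (every theorem of T is a theorem of S4 and S5).

T, S4, S5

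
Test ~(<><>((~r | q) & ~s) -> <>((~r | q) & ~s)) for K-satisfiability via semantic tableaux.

1. ~(<><>((~r | q) & ~s) -> <>((~r | q) & ~s)), 0
2. <><>((~r | q) & ~s), 0
3. ~<>((~r | q) & ~s), 0
4. <>((~r | q) & ~s), 1
5. ~((~r | q) & ~s), 1
6. s, 1
7. (~r | q) & ~s, 2
8. ~r | q, 2
9. ~s, 2
10. q, 2
Accessibility: 0R1, 1R2

Satisfiable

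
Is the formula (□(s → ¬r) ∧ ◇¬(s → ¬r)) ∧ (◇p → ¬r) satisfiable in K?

Unsatisfiable (every branch closes)

1. (□(s → ¬r) ∧ ◇¬(s → ¬r)) ∧ (◇p → ¬r), u
2. □(s → ¬r) ∧ ◇¬(s → ¬r), u
3. ◇p → ¬r, u
4. □(s → ¬r), u
5. ◇¬(s → ¬r), u
6. ¬◇p, u
7. ¬(s → ¬r), v
8. s, v
9. r, v
10. s → ¬r, v
11. ¬p, v
12. ¬r, v
Accessibility: uRv
Branch closes: r and ¬r both at v.
Every branch closes; the branch above is one of them.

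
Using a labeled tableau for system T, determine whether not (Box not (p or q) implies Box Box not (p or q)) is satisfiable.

1. not (Box not (p or q) implies Box Box not (p or q)), u
2. Box not (p or q), u
3. not Box Box not (p or q), u
4. not (p or q), u
5. not p, u
6. not q, u
7. not Box not (p or q), v
8. not (p or q), v
9. not p, v
10. not q, v
11. p or q, w
12. q, w
Accessibility: uRu, uRv, vRv, vRw, wRw

Satisfiable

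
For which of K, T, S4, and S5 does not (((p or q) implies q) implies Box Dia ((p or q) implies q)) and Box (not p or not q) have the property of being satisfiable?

K, T, S4

S4-tableau for the formula:
1. not (((p or q) implies q) implies Box Dia ((p or q) implies q)) and Box (not p or not q), u
2. not (((p or q) implies q) implies Box Dia ((p or q) implies q)), u   [and-rule on 1]
3. Box (not p or not q), u   [and-rule on 1]
4. (p or q) implies q, u   [neg-implies-rule on 2]
5. not Box Dia ((p or q) implies q), u   [neg-implies-rule on 2]
6. not p or not q, u   [Box-rule on 3 via uRu]
7. q, u   [implies-rule on 4 (branches; this branch)]
8. not p, u   [or-rule on 6 (branches; this branch)]
9. not Dia ((p or q) implies q), v   [neg-Box-rule on 5: fresh world v, uRv]
10. not p or not q, v   [Box-rule on 3 via uRv]
11. not ((p or q) implies q), v   [neg-Dia-rule on 9 via vRv]
12. p or q, v   [neg-implies-rule on 11]
13. not q, v   [neg-implies-rule on 11]
14. p, v   [or-rule on 12 (branches; this branch)]
Accessibility: uRu, uRv, vRv
Complete open branch: satisfiable in S4, hence also in K, T (this S4-model is also a K-model and a T-model).
S5-tableau for the formula:
1. not (((p or q) implies q) implies Box Dia ((p or q) implies q)) and Box (not p or not q), u
2. not (((p or q) implies q) implies Box Dia ((p or q) implies q)), u   [and-rule on 1]
3. Box (not p or not q), u   [and-rule on 1]
4. (p or q) implies q, u   [neg-implies-rule on 2]
5. not Box Dia ((p or q) implies q), u   [neg-implies-rule on 2]
6. not p or not q, u   [Box-rule on 3 via uRu]
7. not (p or q), u   [implies-rule on 4 (branches; this branch)]
8. not p, u   [neg-or-rule on 7]
9. not q, u   [neg-or-rule on 7]
10. not Dia ((p or q) implies q), v   [neg-Box-rule on 5: fresh world v, uRv]
11. not p or not q, v   [Box-rule on 3 via uRv]
12. not ((p or q) implies q), u   [neg-Dia-rule on 10 via vRu]
13. p or q, u   [neg-implies-rule on 12]
14. not ((p or q) implies q), v   [neg-Dia-rule on 10 via vRv]
15. p or q, v   [neg-implies-rule on 14]
16. not q, v   [neg-implies-rule on 14]
17. q, u   [or-rule on 13 (branches; this branch)]
Accessibility: uRu, uRv, vRu, vRv
Branch closes: q and not q both at u.
Every branch closes (one shown): unsatisfiable in S5.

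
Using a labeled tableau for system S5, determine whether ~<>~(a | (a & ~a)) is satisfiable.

1. ~<>~(a | (a & ~a)), 0
2. a | (a & ~a), 0
3. a, 0
Accessibility: 0R0

Satisfiable (open branch found)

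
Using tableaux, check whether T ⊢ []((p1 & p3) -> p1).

Valid in T

Tableau for the negation ~[]((p1 & p3) -> p1):
1. ~[]((p1 & p3) -> p1), u
2. ~((p1 & p3) -> p1), v
3. p1 & p3, v
4. ~p1, v
5. p1, v
6. p3, v
Accessibility: uRu, uRv, vRv
Branch closes: p1 and ~p1 both at v.
All branches of the negation close; one closing branch shown above.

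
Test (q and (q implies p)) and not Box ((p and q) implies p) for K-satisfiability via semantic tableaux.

1. (q and (q implies p)) and not Box ((p and q) implies p), 0
2. q and (q implies p), 0
3. not Box ((p and q) implies p), 0
4. q, 0
5. q implies p, 0
6. p, 0
7. not ((p and q) implies p), 1
8. p and q, 1
9. not p, 1
10. p, 1
11. q, 1
Accessibility: 0R1
Branch closes: p and not p both at 1.
All branches of the tableau close; one closing branch shown above.

Unsatisfiable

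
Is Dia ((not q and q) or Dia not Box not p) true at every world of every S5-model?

No, not valid

Tableau for the negation not Dia ((not q and q) or Dia not Box not p):
1. not Dia ((not q and q) or Dia not Box not p), w0
2. not ((not q and q) or Dia not Box not p), w0
3. not (not q and q), w0
4. not Dia not Box not p, w0
5. Box not p, w0
6. not p, w0
7. not q, w0
Accessibility: w0Rw0
The negation has an open branch (countermodel exists).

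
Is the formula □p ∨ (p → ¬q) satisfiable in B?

Yes, satisfiable

1. □p ∨ (p → ¬q), 0
2. p → ¬q, 0   [∨-rule on 1 (branches; this branch)]
3. ¬q, 0   [→-rule on 2 (branches; this branch)]
Accessibility: 0R0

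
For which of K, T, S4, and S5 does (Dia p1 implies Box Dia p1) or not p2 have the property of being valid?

S4-tableau for the negation not ((Dia p1 implies Box Dia p1) or not p2):
1. not ((Dia p1 implies Box Dia p1) or not p2), 0
2. not (Dia p1 implies Box Dia p1), 0   [neg-or-rule on 1]
3. p2, 0   [neg-or-rule on 1]
4. Dia p1, 0   [neg-implies-rule on 2]
5. not Box Dia p1, 0   [neg-implies-rule on 2]
6. p1, 1   [Dia-rule on 4: fresh world 1, 0R1]
7. not Dia p1, 2   [neg-Box-rule on 5: fresh world 2, 0R2]
8. not p1, 2   [neg-Dia-rule on 7 via 2R2]
Accessibility: 0R0, 0R1, 0R2, 1R1, 2R2
Complete open branch: countermodel on an S4-frame, so not valid in S4, nor in K, T (the same frame is also a K-frame and a T-frame).
S5-tableau for the negation not ((Dia p1 implies Box Dia p1) or not p2):
1. not ((Dia p1 implies Box Dia p1) or not p2), 0
2. not (Dia p1 implies Box Dia p1), 0   [neg-or-rule on 1]
3. p2, 0   [neg-or-rule on 1]
4. Dia p1, 0   [neg-implies-rule on 2]
5. not Box Dia p1, 0   [neg-implies-rule on 2]
6. p1, 1   [Dia-rule on 4: fresh world 1, 0R1]
7. not Dia p1, 2   [neg-Box-rule on 5: fresh world 2, 0R2]
8. not p1, 0   [neg-Dia-rule on 7 via 2R0]
9. not p1, 1   [neg-Dia-rule on 7 via 2R1]
Accessibility: 0R0, 0R1, 0R2, 1R0, 1R1, 1R2, 2R0, 2R1, 2R2
Branch closes: p1 and not p1 both at 1.
Every branch closes (one shown): valid in S5.

S5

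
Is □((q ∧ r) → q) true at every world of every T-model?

Yes, valid

Tableau for the negation ¬□((q ∧ r) → q):
1. ¬□((q ∧ r) → q), 0
2. ¬((q ∧ r) → q), 1
3. q ∧ r, 1
4. ¬q, 1
5. q, 1
6. r, 1
Accessibility: 0R0, 0R1, 1R1
Branch closes: q and ¬q both at 1.
Every branch of the negation's tableau closes; the branch above is one of them.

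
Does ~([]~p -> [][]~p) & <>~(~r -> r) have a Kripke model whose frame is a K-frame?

Yes, satisfiable

1. ~([]~p -> [][]~p) & <>~(~r -> r), u
2. ~([]~p -> [][]~p), u   [&-rule on 1]
3. <>~(~r -> r), u   [&-rule on 1]
4. []~p, u   [~->-rule on 2]
5. ~[][]~p, u   [~->-rule on 2]
6. ~(~r -> r), v   [<>-rule on 3: fresh world v, uRv]
7. ~r, v   [~->-rule on 6]
8. ~p, v   [[]-rule on 4 via uRv]
9. ~[]~p, w   [~[]-rule on 5: fresh world w, uRw]
10. ~p, w   [[]-rule on 4 via uRw]
11. p, x   [~[]-rule on 9: fresh world x, wRx]
Accessibility: uRv, uRw, wRx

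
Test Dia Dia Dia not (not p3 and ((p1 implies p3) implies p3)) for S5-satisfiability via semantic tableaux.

Satisfiable

1. Dia Dia Dia not (not p3 and ((p1 implies p3) implies p3)), w0
2. Dia Dia not (not p3 and ((p1 implies p3) implies p3)), w1
3. Dia not (not p3 and ((p1 implies p3) implies p3)), w2
4. not (not p3 and ((p1 implies p3) implies p3)), w3
5. not ((p1 implies p3) implies p3), w3
6. p1 implies p3, w3
7. not p3, w3
8. not p1, w3
Accessibility: w0Rw0, w0Rw1, w0Rw2, w0Rw3, w1Rw0, w1Rw1, w1Rw2, w1Rw3, w2Rw0, w2Rw1, w2Rw2, w2Rw3, w3Rw0, w3Rw1, w3Rw2, w3Rw3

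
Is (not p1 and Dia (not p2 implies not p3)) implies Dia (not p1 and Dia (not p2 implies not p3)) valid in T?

Valid

Tableau for the negation not ((not p1 and Dia (not p2 implies not p3)) implies Dia (not p1 and Dia (not p2 implies not p3))):
1. not ((not p1 and Dia (not p2 implies not p3)) implies Dia (not p1 and Dia (not p2 implies not p3))), 0
2. not p1 and Dia (not p2 implies not p3), 0
3. not Dia (not p1 and Dia (not p2 implies not p3)), 0
4. not p1, 0
5. Dia (not p2 implies not p3), 0
6. not (not p1 and Dia (not p2 implies not p3)), 0
7. not Dia (not p2 implies not p3), 0
8. not (not p2 implies not p3), 0
9. not p2, 0
10. p3, 0
11. not p2 implies not p3, 1
12. not (not p1 and Dia (not p2 implies not p3)), 1
13. not (not p2 implies not p3), 1
14. not p2, 1
15. p3, 1
16. not p3, 1
Accessibility: 0R0, 0R1, 1R1
Branch closes: p3 and not p3 both at 1.
Every branch of the negation's tableau closes; the branch above is one of them.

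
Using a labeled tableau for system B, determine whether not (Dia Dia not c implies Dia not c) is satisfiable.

Yes, satisfiable

1. not (Dia Dia not c implies Dia not c), 0
2. Dia Dia not c, 0
3. not Dia not c, 0
4. c, 0
5. Dia not c, 1
6. c, 1
7. not c, 2
Accessibility: 0R0, 0R1, 1R0, 1R1, 1R2, 2R1, 2R2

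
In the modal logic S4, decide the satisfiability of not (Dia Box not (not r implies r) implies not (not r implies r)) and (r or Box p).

Satisfiable (open branch found)

1. not (Dia Box not (not r implies r) implies not (not r implies r)) and (r or Box p), u
2. not (Dia Box not (not r implies r) implies not (not r implies r)), u
3. r or Box p, u
4. Dia Box not (not r implies r), u
5. not r implies r, u
6. Box p, u
7. p, u
8. r, u
9. Box not (not r implies r), v
10. p, v
11. not (not r implies r), v
12. not r, v
Accessibility: uRu, uRv, vRv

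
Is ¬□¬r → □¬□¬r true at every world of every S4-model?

Tableau for the negation ¬(¬□¬r → □¬□¬r):
1. ¬(¬□¬r → □¬□¬r), 0
2. ¬□¬r, 0   [¬→-rule on 1]
3. ¬□¬□¬r, 0   [¬→-rule on 1]
4. r, 1   [¬□-rule on 2: fresh world 1, 0R1]
5. □¬r, 2   [¬□-rule on 3: fresh world 2, 0R2]
6. ¬r, 2   [□-rule on 5 via 2R2]
Accessibility: 0R0, 0R1, 0R2, 1R1, 2R2
The negation has an open branch (countermodel exists).

Not valid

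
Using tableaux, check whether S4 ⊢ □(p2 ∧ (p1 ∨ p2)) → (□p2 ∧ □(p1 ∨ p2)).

Yes, valid

Tableau for the negation ¬(□(p2 ∧ (p1 ∨ p2)) → (□p2 ∧ □(p1 ∨ p2))):
1. ¬(□(p2 ∧ (p1 ∨ p2)) → (□p2 ∧ □(p1 ∨ p2))), u
2. □(p2 ∧ (p1 ∨ p2)), u
3. ¬(□p2 ∧ □(p1 ∨ p2)), u
4. p2 ∧ (p1 ∨ p2), u
5. p2, u
6. p1 ∨ p2, u
7. ¬□(p1 ∨ p2), u
8. ¬(p1 ∨ p2), v
9. ¬p1, v
10. ¬p2, v
11. p2 ∧ (p1 ∨ p2), v
12. p2, v
13. p1 ∨ p2, v
Accessibility: uRu, uRv, vRv
Branch closes: p2 and ¬p2 both at v.
All branches of the negation close; one closing branch shown above.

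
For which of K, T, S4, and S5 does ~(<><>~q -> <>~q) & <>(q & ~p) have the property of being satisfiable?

K, T

T-tableau for the formula:
1. ~(<><>~q -> <>~q) & <>(q & ~p), w0
2. ~(<><>~q -> <>~q), w0
3. <>(q & ~p), w0
4. <><>~q, w0
5. ~<>~q, w0
6. q, w0
7. q & ~p, w1
8. q, w1
9. ~p, w1
10. <>~q, w2
11. q, w2
12. ~q, w3
Accessibility: w0Rw0, w0Rw1, w0Rw2, w1Rw1, w2Rw2, w2Rw3, w3Rw3
Complete open branch: satisfiable in T, hence also in K (this T-model is also a K-model).
S4-tableau for the formula:
1. ~(<><>~q -> <>~q) & <>(q & ~p), w0
2. ~(<><>~q -> <>~q), w0
3. <>(q & ~p), w0
4. <><>~q, w0
5. ~<>~q, w0
6. q, w0
7. q & ~p, w1
8. q, w1
9. ~p, w1
10. <>~q, w2
11. q, w2
12. ~q, w3
13. q, w3
Accessibility: w0Rw0, w0Rw1, w0Rw2, w0Rw3, w1Rw1, w2Rw2, w2Rw3, w3Rw3
Branch closes: q and ~q both at w3.
Every branch closes (one shown): unsatisfiable in S4, hence also in S5 (every S5-frame is an S4-frame).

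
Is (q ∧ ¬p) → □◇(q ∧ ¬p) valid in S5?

Valid

Tableau for the negation ¬((q ∧ ¬p) → □◇(q ∧ ¬p)):
1. ¬((q ∧ ¬p) → □◇(q ∧ ¬p)), u
2. q ∧ ¬p, u
3. ¬□◇(q ∧ ¬p), u
4. q, u
5. ¬p, u
6. ¬◇(q ∧ ¬p), v
7. ¬(q ∧ ¬p), u
8. ¬(q ∧ ¬p), v
9. p, u
Accessibility: uRu, uRv, vRu, vRv
Branch closes: p and ¬p both at u.
All branches of the negation close; one closing branch shown above.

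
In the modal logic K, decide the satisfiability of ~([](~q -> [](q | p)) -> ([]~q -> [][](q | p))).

1. ~([](~q -> [](q | p)) -> ([]~q -> [][](q | p))), u
2. [](~q -> [](q | p)), u
3. ~([]~q -> [][](q | p)), u
4. []~q, u
5. ~[][](q | p), u
6. ~[](q | p), v
7. ~q -> [](q | p), v
8. ~q, v
9. [](q | p), v
10. ~(q | p), w
11. ~q, w
12. ~p, w
13. q | p, w
14. p, w
Accessibility: uRv, vRw
Branch closes: p and ~p both at w.
(One branch shown.) All branches close.

Unsatisfiable (every branch closes)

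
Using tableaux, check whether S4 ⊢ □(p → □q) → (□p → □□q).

Valid in S4

Tableau for the negation ¬(□(p → □q) → (□p → □□q)):
1. ¬(□(p → □q) → (□p → □□q)), 0
2. □(p → □q), 0   [¬→-rule on 1]
3. ¬(□p → □□q), 0   [¬→-rule on 1]
4. □p, 0   [¬→-rule on 3]
5. ¬□□q, 0   [¬→-rule on 3]
6. p → □q, 0   [□-rule on 2 via 0R0]
7. p, 0   [□-rule on 4 via 0R0]
8. □q, 0   [→-rule on 6 (branches; this branch)]
9. q, 0   [□-rule on 8 via 0R0]
10. ¬□q, 1   [¬□-rule on 5: fresh world 1, 0R1]
11. p → □q, 1   [□-rule on 2 via 0R1]
12. p, 1   [□-rule on 4 via 0R1]
13. q, 1   [□-rule on 8 via 0R1]
14. □q, 1   [→-rule on 11 (branches; this branch)]
15. ¬q, 2   [¬□-rule on 10: fresh world 2, 1R2]
16. p → □q, 2   [□-rule on 2 via 0R2]
17. p, 2   [□-rule on 4 via 0R2]
18. q, 2   [□-rule on 8 via 0R2]
Accessibility: 0R0, 0R1, 0R2, 1R1, 1R2, 2R2
Branch closes: q and ¬q both at 2.
All branches of the negation close; one closing branch shown above.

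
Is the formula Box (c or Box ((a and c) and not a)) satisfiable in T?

1. Box (c or Box ((a and c) and not a)), u
2. c or Box ((a and c) and not a), u
3. c, u
Accessibility: uRu

Satisfiable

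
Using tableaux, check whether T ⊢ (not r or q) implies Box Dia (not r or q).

Invalid (countermodel exists)

Tableau for the negation not ((not r or q) implies Box Dia (not r or q)):
1. not ((not r or q) implies Box Dia (not r or q)), 0
2. not r or q, 0
3. not Box Dia (not r or q), 0
4. q, 0
5. not Dia (not r or q), 1
6. not (not r or q), 1
7. r, 1
8. not q, 1
Accessibility: 0R0, 0R1, 1R1
The negation has an open branch (countermodel exists).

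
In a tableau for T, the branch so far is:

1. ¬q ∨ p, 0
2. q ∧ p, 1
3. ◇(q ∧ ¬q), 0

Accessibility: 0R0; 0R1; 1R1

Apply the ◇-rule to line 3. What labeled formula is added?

a fresh world 2 with 0R2, and q ∧ ¬q at 2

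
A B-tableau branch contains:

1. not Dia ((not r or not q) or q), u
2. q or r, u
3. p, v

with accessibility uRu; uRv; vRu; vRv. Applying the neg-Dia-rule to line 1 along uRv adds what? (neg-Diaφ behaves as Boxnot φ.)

neg-Diaφ behaves as Boxnot φ: propagate the negated body to each accessible world.

not ((not r or not q) or q), v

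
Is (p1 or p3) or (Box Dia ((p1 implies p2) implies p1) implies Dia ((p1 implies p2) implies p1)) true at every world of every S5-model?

Tableau for the negation not ((p1 or p3) or (Box Dia ((p1 implies p2) implies p1) implies Dia ((p1 implies p2) implies p1))):
1. not ((p1 or p3) or (Box Dia ((p1 implies p2) implies p1) implies Dia ((p1 implies p2) implies p1))), u
2. not (p1 or p3), u
3. not (Box Dia ((p1 implies p2) implies p1) implies Dia ((p1 implies p2) implies p1)), u
4. not p1, u
5. not p3, u
6. Box Dia ((p1 implies p2) implies p1), u
7. not Dia ((p1 implies p2) implies p1), u
8. Dia ((p1 implies p2) implies p1), u
9. not ((p1 implies p2) implies p1), u
10. p1 implies p2, u
11. p2, u
12. (p1 implies p2) implies p1, v
13. Dia ((p1 implies p2) implies p1), v
14. not ((p1 implies p2) implies p1), v
15. p1 implies p2, v
16. not p1, v
17. not (p1 implies p2), v
18. p1, v
19. not p2, v
Accessibility: uRu, uRv, vRu, vRv
Branch closes: p1 and not p1 both at v.
All branches of the negation close; one closing branch shown above.

Valid in S5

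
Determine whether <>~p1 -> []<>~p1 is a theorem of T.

No, not valid

Tableau for the negation ~(<>~p1 -> []<>~p1):
1. ~(<>~p1 -> []<>~p1), u
2. <>~p1, u
3. ~[]<>~p1, u
4. ~p1, v
5. ~<>~p1, w
6. p1, w
Accessibility: uRu, uRv, uRw, vRv, wRw
The negation has an open branch (countermodel exists).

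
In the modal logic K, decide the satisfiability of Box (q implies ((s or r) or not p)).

Satisfiable (open branch found)

1. Box (q implies ((s or r) or not p)), u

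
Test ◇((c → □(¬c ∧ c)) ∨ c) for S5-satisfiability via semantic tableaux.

Satisfiable

1. ◇((c → □(¬c ∧ c)) ∨ c), u
2. (c → □(¬c ∧ c)) ∨ c, v   [◇-rule on 1: fresh world v, uRv]
3. c, v   [∨-rule on 2 (branches; this branch)]
Accessibility: uRu, uRv, vRu, vRv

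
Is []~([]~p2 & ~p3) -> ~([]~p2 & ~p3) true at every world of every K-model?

Not valid

Tableau for the negation ~([]~([]~p2 & ~p3) -> ~([]~p2 & ~p3)):
1. ~([]~([]~p2 & ~p3) -> ~([]~p2 & ~p3)), w0
2. []~([]~p2 & ~p3), w0
3. []~p2 & ~p3, w0
4. []~p2, w0
5. ~p3, w0
The negation has an open branch (countermodel exists).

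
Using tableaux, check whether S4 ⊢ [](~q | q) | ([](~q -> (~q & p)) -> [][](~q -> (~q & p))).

Yes, valid

Tableau for the negation ~([](~q | q) | ([](~q -> (~q & p)) -> [][](~q -> (~q & p)))):
1. ~([](~q | q) | ([](~q -> (~q & p)) -> [][](~q -> (~q & p)))), u
2. ~[](~q | q), u
3. ~([](~q -> (~q & p)) -> [][](~q -> (~q & p))), u
4. [](~q -> (~q & p)), u
5. ~[][](~q -> (~q & p)), u
6. ~q -> (~q & p), u
7. ~q & p, u
8. ~q, u
9. p, u
10. ~(~q | q), v
11. q, v
12. ~q, v
Accessibility: uRu, uRv, vRv
Branch closes: q and ~q both at v.
All branches of the negation close; one closing branch shown above.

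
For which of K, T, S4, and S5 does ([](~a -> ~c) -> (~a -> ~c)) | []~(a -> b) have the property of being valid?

T-tableau for the negation ~(([](~a -> ~c) -> (~a -> ~c)) | []~(a -> b)):
1. ~(([](~a -> ~c) -> (~a -> ~c)) | []~(a -> b)), 0
2. ~([](~a -> ~c) -> (~a -> ~c)), 0
3. ~[]~(a -> b), 0
4. [](~a -> ~c), 0
5. ~(~a -> ~c), 0
6. ~a, 0
7. c, 0
8. ~a -> ~c, 0
9. ~c, 0
Accessibility: 0R0
Branch closes: c and ~c both at 0.
Every branch closes (one shown): valid in T, hence also in S4, S5 (every theorem of T is a theorem of S4 and S5).
K-tableau for the negation ~(([](~a -> ~c) -> (~a -> ~c)) | []~(a -> b)):
1. ~(([](~a -> ~c) -> (~a -> ~c)) | []~(a -> b)), 0
2. ~([](~a -> ~c) -> (~a -> ~c)), 0
3. ~[]~(a -> b), 0
4. [](~a -> ~c), 0
5. ~(~a -> ~c), 0
6. ~a, 0
7. c, 0
8. a -> b, 1
9. ~a -> ~c, 1
10. b, 1
11. ~c, 1
Accessibility: 0R1
Complete open branch: countermodel on a K-frame, so not valid in K.

T, S4, S5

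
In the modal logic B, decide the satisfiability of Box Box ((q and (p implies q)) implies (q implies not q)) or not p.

1. Box Box ((q and (p implies q)) implies (q implies not q)) or not p, 0
2. not p, 0
Accessibility: 0R0

Yes, satisfiable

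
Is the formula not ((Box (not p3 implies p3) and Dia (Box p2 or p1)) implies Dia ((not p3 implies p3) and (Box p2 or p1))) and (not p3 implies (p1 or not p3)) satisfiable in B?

No, unsatisfiable

1. not ((Box (not p3 implies p3) and Dia (Box p2 or p1)) implies Dia ((not p3 implies p3) and (Box p2 or p1))) and (not p3 implies (p1 or not p3)), w0
2. not ((Box (not p3 implies p3) and Dia (Box p2 or p1)) implies Dia ((not p3 implies p3) and (Box p2 or p1))), w0
3. not p3 implies (p1 or not p3), w0
4. Box (not p3 implies p3) and Dia (Box p2 or p1), w0
5. not Dia ((not p3 implies p3) and (Box p2 or p1)), w0
6. Box (not p3 implies p3), w0
7. Dia (Box p2 or p1), w0
8. not ((not p3 implies p3) and (Box p2 or p1)), w0
9. not p3 implies p3, w0
10. p3, w0
11. not (Box p2 or p1), w0
12. not Box p2, w0
13. not p1, w0
14. Box p2 or p1, w1
15. not ((not p3 implies p3) and (Box p2 or p1)), w1
16. not p3 implies p3, w1
17. Box p2, w1
18. p2, w0
19. p2, w1
20. not (Box p2 or p1), w1
21. not Box p2, w1
22. not p1, w1
23. p3, w1
24. not p2, w2
25. not ((not p3 implies p3) and (Box p2 or p1)), w2
26. not p3 implies p3, w2
27. not (Box p2 or p1), w2
28. not Box p2, w2
29. not p1, w2
30. p3, w2
31. not p2, w3
32. p2, w3
Accessibility: w0Rw0, w0Rw1, w0Rw2, w1Rw0, w1Rw1, w1Rw3, w2Rw0, w2Rw2, w3Rw1, w3Rw3
Branch closes: p2 and not p2 both at w3.
Every branch closes; the branch above is one of them.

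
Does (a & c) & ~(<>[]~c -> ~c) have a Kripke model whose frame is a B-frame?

1. (a & c) & ~(<>[]~c -> ~c), u
2. a & c, u
3. ~(<>[]~c -> ~c), u
4. a, u
5. c, u
6. <>[]~c, u
7. []~c, v
8. ~c, u
Accessibility: uRu, uRv, vRu, vRv
Branch closes: c and ~c both at u.
Every branch closes; the branch above is one of them.

Unsatisfiable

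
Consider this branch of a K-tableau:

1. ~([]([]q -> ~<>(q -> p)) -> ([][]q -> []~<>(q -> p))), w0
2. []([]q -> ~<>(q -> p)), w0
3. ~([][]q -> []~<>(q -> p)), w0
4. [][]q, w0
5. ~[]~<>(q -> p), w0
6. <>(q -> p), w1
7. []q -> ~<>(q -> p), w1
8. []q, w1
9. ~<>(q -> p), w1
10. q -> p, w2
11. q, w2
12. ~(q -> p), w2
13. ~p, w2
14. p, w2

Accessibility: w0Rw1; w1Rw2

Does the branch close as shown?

Both p and ~p appear at w2.

Yes, closed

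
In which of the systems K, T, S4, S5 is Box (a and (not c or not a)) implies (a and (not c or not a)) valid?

T, S4, S5

T-tableau for the negation not (Box (a and (not c or not a)) implies (a and (not c or not a))):
1. not (Box (a and (not c or not a)) implies (a and (not c or not a))), w0
2. Box (a and (not c or not a)), w0
3. not (a and (not c or not a)), w0
4. a and (not c or not a), w0
5. a, w0
6. not c or not a, w0
7. not (not c or not a), w0
8. c, w0
9. not a, w0
Accessibility: w0Rw0
Branch closes: a and not a both at w0.
Every branch closes (one shown): valid in T, hence also in S4, S5 (every theorem of T is a theorem of S4 and S5).
K-tableau for the negation not (Box (a and (not c or not a)) implies (a and (not c or not a))):
1. not (Box (a and (not c or not a)) implies (a and (not c or not a))), w0
2. Box (a and (not c or not a)), w0
3. not (a and (not c or not a)), w0
4. not (not c or not a), w0
5. c, w0
6. a, w0
Complete open branch: countermodel on a K-frame, so not valid in K.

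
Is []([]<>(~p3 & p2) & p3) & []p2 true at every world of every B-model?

Tableau for the negation ~([]([]<>(~p3 & p2) & p3) & []p2):
1. ~([]([]<>(~p3 & p2) & p3) & []p2), w0
2. ~[]p2, w0
3. ~p2, w1
Accessibility: w0Rw0, w0Rw1, w1Rw0, w1Rw1
The negation has an open branch (countermodel exists).

Not valid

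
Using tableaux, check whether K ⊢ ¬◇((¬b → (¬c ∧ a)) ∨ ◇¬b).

Invalid (countermodel exists)

Tableau for the negation ◇((¬b → (¬c ∧ a)) ∨ ◇¬b):
1. ◇((¬b → (¬c ∧ a)) ∨ ◇¬b), w0
2. (¬b → (¬c ∧ a)) ∨ ◇¬b, w1
3. ◇¬b, w1
4. ¬b, w2
Accessibility: w0Rw1, w1Rw2
The negation has an open branch (countermodel exists).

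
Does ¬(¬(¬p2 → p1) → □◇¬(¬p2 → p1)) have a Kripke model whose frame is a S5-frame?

Unsatisfiable

1. ¬(¬(¬p2 → p1) → □◇¬(¬p2 → p1)), u
2. ¬(¬p2 → p1), u
3. ¬□◇¬(¬p2 → p1), u
4. ¬p2, u
5. ¬p1, u
6. ¬◇¬(¬p2 → p1), v
7. ¬p2 → p1, u
8. ¬p2 → p1, v
9. p1, u
Accessibility: uRu, uRv, vRu, vRv
Branch closes: p1 and ¬p1 both at u.
(One branch shown.) All branches close.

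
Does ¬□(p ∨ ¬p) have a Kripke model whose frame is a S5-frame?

Unsatisfiable

1. ¬□(p ∨ ¬p), 0
2. ¬(p ∨ ¬p), 1   [¬□-rule on 1: fresh world 1, 0R1]
3. ¬p, 1   [¬∨-rule on 2]
4. p, 1   [¬∨-rule on 2]
Accessibility: 0R0, 0R1, 1R0, 1R1
Branch closes: p and ¬p both at 1.
All branches of the tableau close; one closing branch shown above.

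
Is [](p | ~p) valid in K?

Tableau for the negation ~[](p | ~p):
1. ~[](p | ~p), 0
2. ~(p | ~p), 1
3. ~p, 1
4. p, 1
Accessibility: 0R1
Branch closes: p and ~p both at 1.
Every branch of the negation's tableau closes; the branch above is one of them.

Valid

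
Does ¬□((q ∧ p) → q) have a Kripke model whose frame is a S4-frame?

Unsatisfiable (every branch closes)

1. ¬□((q ∧ p) → q), u
2. ¬((q ∧ p) → q), v   [¬□-rule on 1: fresh world v, uRv]
3. q ∧ p, v   [¬→-rule on 2]
4. ¬q, v   [¬→-rule on 2]
5. q, v   [∧-rule on 3]
6. p, v   [∧-rule on 3]
Accessibility: uRu, uRv, vRv
Branch closes: q and ¬q both at v.
All branches of the tableau close; one closing branch shown above.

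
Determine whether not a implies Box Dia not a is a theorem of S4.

Tableau for the negation not (not a implies Box Dia not a):
1. not (not a implies Box Dia not a), u
2. not a, u
3. not Box Dia not a, u
4. not Dia not a, v
5. a, v
Accessibility: uRu, uRv, vRv
The negation has an open branch (countermodel exists).

Invalid (countermodel exists)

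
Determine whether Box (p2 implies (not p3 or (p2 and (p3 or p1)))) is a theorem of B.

Yes, valid

Tableau for the negation not Box (p2 implies (not p3 or (p2 and (p3 or p1)))):
1. not Box (p2 implies (not p3 or (p2 and (p3 or p1)))), 0
2. not (p2 implies (not p3 or (p2 and (p3 or p1)))), 1   [neg-Box-rule on 1: fresh world 1, 0R1]
3. p2, 1   [neg-implies-rule on 2]
4. not (not p3 or (p2 and (p3 or p1))), 1   [neg-implies-rule on 2]
5. p3, 1   [neg-or-rule on 4]
6. not (p2 and (p3 or p1)), 1   [neg-or-rule on 4]
7. not (p3 or p1), 1   [neg-and-rule on 6 (branches; this branch)]
8. not p3, 1   [neg-or-rule on 7]
9. not p1, 1   [neg-or-rule on 7]
Accessibility: 0R0, 0R1, 1R0, 1R1
Branch closes: p3 and not p3 both at 1.
Every branch of the negation's tableau closes; the branch above is one of them.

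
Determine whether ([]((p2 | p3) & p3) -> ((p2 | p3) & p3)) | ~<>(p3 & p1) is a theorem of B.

Valid

Tableau for the negation ~(([]((p2 | p3) & p3) -> ((p2 | p3) & p3)) | ~<>(p3 & p1)):
1. ~(([]((p2 | p3) & p3) -> ((p2 | p3) & p3)) | ~<>(p3 & p1)), u
2. ~([]((p2 | p3) & p3) -> ((p2 | p3) & p3)), u
3. <>(p3 & p1), u
4. []((p2 | p3) & p3), u
5. ~((p2 | p3) & p3), u
6. (p2 | p3) & p3, u
7. p2 | p3, u
8. p3, u
9. ~(p2 | p3), u
10. ~p2, u
11. ~p3, u
Accessibility: uRu
Branch closes: p3 and ~p3 both at u.
All branches of the negation close; one closing branch shown above.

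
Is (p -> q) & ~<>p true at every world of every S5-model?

Tableau for the negation ~((p -> q) & ~<>p):
1. ~((p -> q) & ~<>p), u
2. <>p, u
3. p, v
Accessibility: uRu, uRv, vRu, vRv
The negation has an open branch (countermodel exists).

Not valid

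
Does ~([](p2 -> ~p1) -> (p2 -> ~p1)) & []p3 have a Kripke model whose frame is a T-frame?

1. ~([](p2 -> ~p1) -> (p2 -> ~p1)) & []p3, 0
2. ~([](p2 -> ~p1) -> (p2 -> ~p1)), 0   [&-rule on 1]
3. []p3, 0   [&-rule on 1]
4. [](p2 -> ~p1), 0   [~->-rule on 2]
5. ~(p2 -> ~p1), 0   [~->-rule on 2]
6. p2, 0   [~->-rule on 5]
7. p1, 0   [~->-rule on 5]
8. p3, 0   [[]-rule on 3 via 0R0]
9. p2 -> ~p1, 0   [[]-rule on 4 via 0R0]
10. ~p1, 0   [->-rule on 9 (branches; this branch)]
Accessibility: 0R0
Branch closes: p1 and ~p1 both at 0.
Every branch closes; the branch above is one of them.

No, unsatisfiable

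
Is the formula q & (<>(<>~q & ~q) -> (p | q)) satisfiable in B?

1. q & (<>(<>~q & ~q) -> (p | q)), u
2. q, u
3. <>(<>~q & ~q) -> (p | q), u
4. p | q, u
Accessibility: uRu

Satisfiable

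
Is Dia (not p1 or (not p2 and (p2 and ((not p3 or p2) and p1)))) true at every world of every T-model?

Invalid (countermodel exists)

Tableau for the negation not Dia (not p1 or (not p2 and (p2 and ((not p3 or p2) and p1)))):
1. not Dia (not p1 or (not p2 and (p2 and ((not p3 or p2) and p1)))), w0
2. not (not p1 or (not p2 and (p2 and ((not p3 or p2) and p1)))), w0
3. p1, w0
4. not (not p2 and (p2 and ((not p3 or p2) and p1))), w0
5. not (p2 and ((not p3 or p2) and p1)), w0
6. not ((not p3 or p2) and p1), w0
7. not (not p3 or p2), w0
8. p3, w0
9. not p2, w0
Accessibility: w0Rw0
The negation has an open branch (countermodel exists).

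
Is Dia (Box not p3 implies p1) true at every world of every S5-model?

No, not valid

Tableau for the negation not Dia (Box not p3 implies p1):
1. not Dia (Box not p3 implies p1), w0
2. not (Box not p3 implies p1), w0
3. Box not p3, w0
4. not p1, w0
5. not p3, w0
Accessibility: w0Rw0
The negation has an open branch (countermodel exists).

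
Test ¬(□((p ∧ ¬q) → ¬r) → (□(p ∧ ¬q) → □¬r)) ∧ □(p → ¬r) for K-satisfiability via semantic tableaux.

1. ¬(□((p ∧ ¬q) → ¬r) → (□(p ∧ ¬q) → □¬r)) ∧ □(p → ¬r), 0
2. ¬(□((p ∧ ¬q) → ¬r) → (□(p ∧ ¬q) → □¬r)), 0
3. □(p → ¬r), 0
4. □((p ∧ ¬q) → ¬r), 0
5. ¬(□(p ∧ ¬q) → □¬r), 0
6. □(p ∧ ¬q), 0
7. ¬□¬r, 0
8. r, 1
9. p → ¬r, 1
10. (p ∧ ¬q) → ¬r, 1
11. p ∧ ¬q, 1
12. p, 1
13. ¬q, 1
14. ¬r, 1
Accessibility: 0R1
Branch closes: r and ¬r both at 1.
All branches of the tableau close; one closing branch shown above.

No, unsatisfiable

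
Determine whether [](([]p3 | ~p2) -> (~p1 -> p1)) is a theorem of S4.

Tableau for the negation ~[](([]p3 | ~p2) -> (~p1 -> p1)):
1. ~[](([]p3 | ~p2) -> (~p1 -> p1)), w0
2. ~(([]p3 | ~p2) -> (~p1 -> p1)), w1
3. []p3 | ~p2, w1
4. ~(~p1 -> p1), w1
5. ~p1, w1
6. ~p2, w1
Accessibility: w0Rw0, w0Rw1, w1Rw1
The negation has an open branch (countermodel exists).

No, not valid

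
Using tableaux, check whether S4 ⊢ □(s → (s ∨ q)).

Yes, valid

Tableau for the negation ¬□(s → (s ∨ q)):
1. ¬□(s → (s ∨ q)), 0
2. ¬(s → (s ∨ q)), 1   [¬□-rule on 1: fresh world 1, 0R1]
3. s, 1   [¬→-rule on 2]
4. ¬(s ∨ q), 1   [¬→-rule on 2]
5. ¬s, 1   [¬∨-rule on 4]
6. ¬q, 1   [¬∨-rule on 4]
Accessibility: 0R0, 0R1, 1R1
Branch closes: s and ¬s both at 1.
Every branch of the negation's tableau closes; the branch above is one of them.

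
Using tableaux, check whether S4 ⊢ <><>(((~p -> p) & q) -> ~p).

Tableau for the negation ~<><>(((~p -> p) & q) -> ~p):
1. ~<><>(((~p -> p) & q) -> ~p), u
2. ~<>(((~p -> p) & q) -> ~p), u
3. ~(((~p -> p) & q) -> ~p), u
4. (~p -> p) & q, u
5. p, u
6. ~p -> p, u
7. q, u
Accessibility: uRu
The negation has an open branch (countermodel exists).

No, not valid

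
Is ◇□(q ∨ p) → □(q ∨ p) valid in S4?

Tableau for the negation ¬(◇□(q ∨ p) → □(q ∨ p)):
1. ¬(◇□(q ∨ p) → □(q ∨ p)), w0
2. ◇□(q ∨ p), w0   [¬→-rule on 1]
3. ¬□(q ∨ p), w0   [¬→-rule on 1]
4. □(q ∨ p), w1   [◇-rule on 2: fresh world w1, w0Rw1]
5. q ∨ p, w1   [□-rule on 4 via w1Rw1]
6. p, w1   [∨-rule on 5 (branches; this branch)]
7. ¬(q ∨ p), w2   [¬□-rule on 3: fresh world w2, w0Rw2]
8. ¬q, w2   [¬∨-rule on 7]
9. ¬p, w2   [¬∨-rule on 7]
Accessibility: w0Rw0, w0Rw1, w0Rw2, w1Rw1, w2Rw2
The negation has an open branch (countermodel exists).

Invalid (countermodel exists)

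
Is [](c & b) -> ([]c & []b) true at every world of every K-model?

Tableau for the negation ~([](c & b) -> ([]c & []b)):
1. ~([](c & b) -> ([]c & []b)), u
2. [](c & b), u
3. ~([]c & []b), u
4. ~[]b, u
5. ~b, v
6. c & b, v
7. c, v
8. b, v
Accessibility: uRv
Branch closes: b and ~b both at v.
All branches of the negation close; one closing branch shown above.

Yes, valid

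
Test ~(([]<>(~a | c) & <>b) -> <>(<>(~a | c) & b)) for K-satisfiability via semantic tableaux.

1. ~(([]<>(~a | c) & <>b) -> <>(<>(~a | c) & b)), 0
2. []<>(~a | c) & <>b, 0
3. ~<>(<>(~a | c) & b), 0
4. []<>(~a | c), 0
5. <>b, 0
6. b, 1
7. ~(<>(~a | c) & b), 1
8. <>(~a | c), 1
9. ~<>(~a | c), 1
10. ~a | c, 2
11. ~(~a | c), 2
12. a, 2
13. ~c, 2
14. c, 2
Accessibility: 0R1, 1R2
Branch closes: c and ~c both at 2.
(One branch shown.) All branches close.

No, unsatisfiable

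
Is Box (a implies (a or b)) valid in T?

Valid

Tableau for the negation not Box (a implies (a or b)):
1. not Box (a implies (a or b)), u
2. not (a implies (a or b)), v
3. a, v
4. not (a or b), v
5. not a, v
6. not b, v
Accessibility: uRu, uRv, vRv
Branch closes: a and not a both at v.
Every branch of the negation's tableau closes; the branch above is one of them.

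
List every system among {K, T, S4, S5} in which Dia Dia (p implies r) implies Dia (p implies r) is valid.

S4, S5

T-tableau for the negation not (Dia Dia (p implies r) implies Dia (p implies r)):
1. not (Dia Dia (p implies r) implies Dia (p implies r)), w0
2. Dia Dia (p implies r), w0
3. not Dia (p implies r), w0
4. not (p implies r), w0
5. p, w0
6. not r, w0
7. Dia (p implies r), w1
8. not (p implies r), w1
9. p, w1
10. not r, w1
11. p implies r, w2
12. r, w2
Accessibility: w0Rw0, w0Rw1, w1Rw1, w1Rw2, w2Rw2
Complete open branch: countermodel on a T-frame, so not valid in T, nor in K (the same frame is also a K-frame).
S4-tableau for the negation not (Dia Dia (p implies r) implies Dia (p implies r)):
1. not (Dia Dia (p implies r) implies Dia (p implies r)), w0
2. Dia Dia (p implies r), w0
3. not Dia (p implies r), w0
4. not (p implies r), w0
5. p, w0
6. not r, w0
7. Dia (p implies r), w1
8. not (p implies r), w1
9. p, w1
10. not r, w1
11. p implies r, w2
12. not (p implies r), w2
13. p, w2
14. not r, w2
15. r, w2
Accessibility: w0Rw0, w0Rw1, w0Rw2, w1Rw1, w1Rw2, w2Rw2
Branch closes: r and not r both at w2.
Every branch closes (one shown): valid in S4, hence also in S5 (every theorem of S4 is a theorem of S5).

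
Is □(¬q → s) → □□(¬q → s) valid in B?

Tableau for the negation ¬(□(¬q → s) → □□(¬q → s)):
1. ¬(□(¬q → s) → □□(¬q → s)), w0
2. □(¬q → s), w0
3. ¬□□(¬q → s), w0
4. ¬q → s, w0
5. s, w0
6. ¬□(¬q → s), w1
7. ¬q → s, w1
8. s, w1
9. ¬(¬q → s), w2
10. ¬q, w2
11. ¬s, w2
Accessibility: w0Rw0, w0Rw1, w1Rw0, w1Rw1, w1Rw2, w2Rw1, w2Rw2
The negation has an open branch (countermodel exists).

No, not valid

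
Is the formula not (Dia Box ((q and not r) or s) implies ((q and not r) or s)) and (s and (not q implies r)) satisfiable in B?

Unsatisfiable

1. not (Dia Box ((q and not r) or s) implies ((q and not r) or s)) and (s and (not q implies r)), 0
2. not (Dia Box ((q and not r) or s) implies ((q and not r) or s)), 0
3. s and (not q implies r), 0
4. Dia Box ((q and not r) or s), 0
5. not ((q and not r) or s), 0
6. s, 0
7. not q implies r, 0
8. not (q and not r), 0
9. not s, 0
Accessibility: 0R0
Branch closes: s and not s both at 0.
(One branch shown.) All branches close.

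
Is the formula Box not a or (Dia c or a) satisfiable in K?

1. Box not a or (Dia c or a), 0
2. Dia c or a, 0   [or-rule on 1 (branches; this branch)]
3. a, 0   [or-rule on 2 (branches; this branch)]

Satisfiable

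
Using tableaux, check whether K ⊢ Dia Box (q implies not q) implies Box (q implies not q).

Not valid

Tableau for the negation not (Dia Box (q implies not q) implies Box (q implies not q)):
1. not (Dia Box (q implies not q) implies Box (q implies not q)), w0
2. Dia Box (q implies not q), w0
3. not Box (q implies not q), w0
4. Box (q implies not q), w1
5. not (q implies not q), w2
6. q, w2
Accessibility: w0Rw1, w0Rw2
The negation has an open branch (countermodel exists).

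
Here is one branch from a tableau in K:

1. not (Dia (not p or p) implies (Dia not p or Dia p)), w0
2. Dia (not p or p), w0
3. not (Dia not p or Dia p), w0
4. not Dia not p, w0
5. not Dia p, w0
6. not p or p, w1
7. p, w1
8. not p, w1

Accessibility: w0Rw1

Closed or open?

Yes, closed

Both p and not p appear at w1.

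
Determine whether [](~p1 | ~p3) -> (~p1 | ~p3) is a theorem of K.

Not valid

Tableau for the negation ~([](~p1 | ~p3) -> (~p1 | ~p3)):
1. ~([](~p1 | ~p3) -> (~p1 | ~p3)), w0
2. [](~p1 | ~p3), w0
3. ~(~p1 | ~p3), w0
4. p1, w0
5. p3, w0
The negation has an open branch (countermodel exists).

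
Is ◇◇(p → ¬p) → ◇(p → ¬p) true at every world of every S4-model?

Yes, valid

Tableau for the negation ¬(◇◇(p → ¬p) → ◇(p → ¬p)):
1. ¬(◇◇(p → ¬p) → ◇(p → ¬p)), 0
2. ◇◇(p → ¬p), 0
3. ¬◇(p → ¬p), 0
4. ¬(p → ¬p), 0
5. p, 0
6. ◇(p → ¬p), 1
7. ¬(p → ¬p), 1
8. p, 1
9. p → ¬p, 2
10. ¬(p → ¬p), 2
11. p, 2
12. ¬p, 2
Accessibility: 0R0, 0R1, 0R2, 1R1, 1R2, 2R2
Branch closes: p and ¬p both at 2.
All branches of the negation close; one closing branch shown above.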